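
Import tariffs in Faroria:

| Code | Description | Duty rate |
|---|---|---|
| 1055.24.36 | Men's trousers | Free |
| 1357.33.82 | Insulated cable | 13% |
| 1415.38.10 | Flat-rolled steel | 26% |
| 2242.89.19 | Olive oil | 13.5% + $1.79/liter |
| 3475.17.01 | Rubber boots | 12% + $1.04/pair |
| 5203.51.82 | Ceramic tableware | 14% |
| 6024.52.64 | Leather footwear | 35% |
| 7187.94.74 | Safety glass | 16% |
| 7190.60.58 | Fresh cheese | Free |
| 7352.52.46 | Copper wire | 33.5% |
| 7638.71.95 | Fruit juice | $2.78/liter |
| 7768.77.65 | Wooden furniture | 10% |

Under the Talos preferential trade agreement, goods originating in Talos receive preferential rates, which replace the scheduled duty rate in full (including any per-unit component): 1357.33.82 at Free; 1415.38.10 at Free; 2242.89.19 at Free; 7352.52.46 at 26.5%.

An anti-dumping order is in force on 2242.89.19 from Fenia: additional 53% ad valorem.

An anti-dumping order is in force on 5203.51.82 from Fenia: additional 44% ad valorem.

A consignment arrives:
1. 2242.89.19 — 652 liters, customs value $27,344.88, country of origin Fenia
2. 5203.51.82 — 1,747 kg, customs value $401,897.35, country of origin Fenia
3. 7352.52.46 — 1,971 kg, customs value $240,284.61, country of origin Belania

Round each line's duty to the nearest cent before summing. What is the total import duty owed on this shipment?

$332,947.23

Line 1 (2242.89.19, Fenia, 652 liters, $27,344.88):
Base rate for 2242.89.19 is 13.5% + $1.79/liter.
2242.89.19 has an FTA preferential rate, but origin Fenia is not Talos; base rate stands.
Additional duty on 2242.89.19 from Fenia: +53%. Applied ad valorem rate: 13.5% + 53% = 66.5%.
Duty = $27,344.88 × 66.5% + 652 × $1.79 = $19,351.43.
Line 2 (5203.51.82, Fenia, 1,747 kg, $401,897.35):
Base rate for 5203.51.82 is 14%.
Additional duty on 5203.51.82 from Fenia: +44%. Applied ad valorem rate: 14% + 44% = 58%.
Duty = $401,897.35 × 58% = $233,100.46.
Line 3 (7352.52.46, Belania, 1,971 kg, $240,284.61):
Base rate for 7352.52.46 is 33.5%.
7352.52.46 has an FTA preferential rate, but origin Belania is not Talos; base rate stands.
Duty = $240,284.61 × 33.5% = $80,495.34.
Total = $19,351.43 + $233,100.46 + $80,495.34 = $332,947.23.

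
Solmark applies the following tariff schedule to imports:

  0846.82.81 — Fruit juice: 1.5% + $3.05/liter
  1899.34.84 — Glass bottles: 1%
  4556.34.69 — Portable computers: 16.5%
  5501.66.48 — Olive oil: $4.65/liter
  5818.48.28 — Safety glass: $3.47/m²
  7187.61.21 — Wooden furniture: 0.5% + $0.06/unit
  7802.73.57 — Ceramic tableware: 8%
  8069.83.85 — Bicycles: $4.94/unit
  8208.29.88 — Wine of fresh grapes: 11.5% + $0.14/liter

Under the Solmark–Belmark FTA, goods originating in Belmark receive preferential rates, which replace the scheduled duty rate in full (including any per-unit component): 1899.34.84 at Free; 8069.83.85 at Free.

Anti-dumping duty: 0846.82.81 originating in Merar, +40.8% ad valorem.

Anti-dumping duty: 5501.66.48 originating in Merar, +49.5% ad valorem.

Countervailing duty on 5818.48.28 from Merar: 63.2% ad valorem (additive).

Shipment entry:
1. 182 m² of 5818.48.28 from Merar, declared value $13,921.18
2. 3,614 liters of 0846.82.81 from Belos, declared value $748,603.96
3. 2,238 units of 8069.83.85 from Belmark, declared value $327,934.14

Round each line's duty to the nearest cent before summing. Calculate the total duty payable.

$31,681.49

Line 1 (5818.48.28, Merar, 182 m², $13,921.18):
Base rate for 5818.48.28 is $3.47/m².
Additional duty on 5818.48.28 from Merar: +63.2% ad valorem. Applied ad valorem rate = 63.2%.
Duty = $13,921.18 × 63.2% + 182 × $3.47 = $9,429.73.
Line 2 (0846.82.81, Belos, 3,614 liters, $748,603.96):
Base rate for 0846.82.81 is 1.5% + $3.05/liter.
The additional-duty order on 0846.82.81 targets Merar, not Belos; it does not apply.
Duty = $748,603.96 × 1.5% + 3,614 × $3.05 = $22,251.76.
Line 3 (8069.83.85, Belmark, 2,238 units, $327,934.14):
Base rate for 8069.83.85 is $4.94/unit.
Origin Belmark qualifies under the Solmark–Belmark agreement and 8069.83.85 is covered: preferential rate Free applies instead.
Duty = $327,934.14 × 0% = $0.00.
Total = $9,429.73 + $22,251.76 + $0.00 = $31,681.49.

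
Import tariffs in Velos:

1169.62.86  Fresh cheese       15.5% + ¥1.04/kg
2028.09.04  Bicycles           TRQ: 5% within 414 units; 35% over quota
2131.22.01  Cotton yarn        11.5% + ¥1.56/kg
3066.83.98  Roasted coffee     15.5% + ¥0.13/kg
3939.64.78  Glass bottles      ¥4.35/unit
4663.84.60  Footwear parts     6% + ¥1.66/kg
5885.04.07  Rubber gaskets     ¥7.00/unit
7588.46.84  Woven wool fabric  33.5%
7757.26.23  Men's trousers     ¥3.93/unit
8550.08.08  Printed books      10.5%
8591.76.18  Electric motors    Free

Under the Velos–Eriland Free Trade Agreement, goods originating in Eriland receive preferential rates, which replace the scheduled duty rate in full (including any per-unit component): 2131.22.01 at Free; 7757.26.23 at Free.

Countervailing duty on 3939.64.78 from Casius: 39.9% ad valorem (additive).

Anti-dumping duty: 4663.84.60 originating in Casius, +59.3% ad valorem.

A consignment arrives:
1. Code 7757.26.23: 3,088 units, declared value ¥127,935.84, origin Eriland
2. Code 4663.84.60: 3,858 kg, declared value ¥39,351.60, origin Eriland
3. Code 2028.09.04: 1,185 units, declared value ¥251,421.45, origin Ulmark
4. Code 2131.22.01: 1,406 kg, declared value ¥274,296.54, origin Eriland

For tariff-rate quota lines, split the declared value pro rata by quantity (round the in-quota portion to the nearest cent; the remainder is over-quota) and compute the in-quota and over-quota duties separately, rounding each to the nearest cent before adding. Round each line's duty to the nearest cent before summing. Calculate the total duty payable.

¥70,411.37

Line 1 (7757.26.23, Eriland, 3,088 units, ¥127,935.84):
Base rate for 7757.26.23 is ¥3.93/unit.
Origin Eriland qualifies under the Velos–Eriland agreement and 7757.26.23 is covered: preferential rate Free applies instead.
Duty = ¥127,935.84 × 0% = ¥0.00.
Line 2 (4663.84.60, Eriland, 3,858 kg, ¥39,351.60):
Base rate for 4663.84.60 is 6% + ¥1.66/kg.
Origin Eriland is the FTA partner but 4663.84.60 is not on the preference list; base rate stands.
The additional-duty order on 4663.84.60 targets Casius, not Eriland; it does not apply.
Duty = ¥39,351.60 × 6% + 3,858 × ¥1.66 = ¥8,765.38.
Line 3 (2028.09.04, Ulmark, 1,185 units, ¥251,421.45):
Code 2028.09.04 is under a tariff-rate quota (threshold 414 units). In-quota: 414 units at 5%; over-quota: 771 units at 35%.
Pro-rata value split: in-quota = ¥251,421.45 × 414/1,185 = ¥87,838.38; over-quota = ¥251,421.45 − ¥87,838.38 = ¥163,583.07.
In-quota duty = ¥87,838.38 × 5% = ¥4,391.92. Over-quota duty = ¥163,583.07 × 35% = ¥57,254.07.
Line duty = ¥4,391.92 + ¥57,254.07 = ¥61,645.99.
Line 4 (2131.22.01, Eriland, 1,406 kg, ¥274,296.54):
Base rate for 2131.22.01 is 11.5% + ¥1.56/kg.
Origin Eriland qualifies under the Velos–Eriland agreement and 2131.22.01 is covered: preferential rate Free applies instead.
Duty = ¥274,296.54 × 0% = ¥0.00.
Total = ¥0.00 + ¥8,765.38 + ¥61,645.99 + ¥0.00 = ¥70,411.37.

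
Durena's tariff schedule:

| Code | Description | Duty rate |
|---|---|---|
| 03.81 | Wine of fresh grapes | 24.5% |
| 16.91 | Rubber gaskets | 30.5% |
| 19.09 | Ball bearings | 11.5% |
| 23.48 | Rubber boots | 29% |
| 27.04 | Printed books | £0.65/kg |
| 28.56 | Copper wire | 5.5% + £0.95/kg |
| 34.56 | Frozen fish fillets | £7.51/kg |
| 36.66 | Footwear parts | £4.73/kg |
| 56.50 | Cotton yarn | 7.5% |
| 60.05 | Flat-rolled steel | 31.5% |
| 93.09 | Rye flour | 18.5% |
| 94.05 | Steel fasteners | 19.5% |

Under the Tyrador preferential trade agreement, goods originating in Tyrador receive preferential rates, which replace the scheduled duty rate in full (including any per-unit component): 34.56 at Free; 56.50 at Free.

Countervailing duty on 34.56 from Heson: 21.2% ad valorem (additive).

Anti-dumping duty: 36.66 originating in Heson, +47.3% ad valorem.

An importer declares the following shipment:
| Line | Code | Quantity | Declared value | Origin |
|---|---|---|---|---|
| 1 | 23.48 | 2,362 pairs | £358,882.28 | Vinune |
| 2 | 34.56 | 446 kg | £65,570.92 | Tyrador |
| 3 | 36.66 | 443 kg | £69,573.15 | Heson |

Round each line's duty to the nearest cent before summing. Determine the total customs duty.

Line 1 (23.48, Vinune, 2,362 pairs, £358,882.28):
Base rate for 23.48 is 29%.
Duty = £358,882.28 × 29% = £104,075.86.
Line 2 (34.56, Tyrador, 446 kg, £65,570.92):
Base rate for 34.56 is £7.51/kg.
Origin Tyrador qualifies under the Durena–Tyrador agreement and 34.56 is covered: preferential rate Free applies instead.
The additional-duty order on 34.56 targets Heson, not Tyrador; it does not apply.
Duty = £65,570.92 × 0% = £0.00.
Line 3 (36.66, Heson, 443 kg, £69,573.15):
Base rate for 36.66 is £4.73/kg.
Additional duty on 36.66 from Heson: +47.3% ad valorem. Applied ad valorem rate = 47.3%.
Duty = £69,573.15 × 47.3% + 443 × £4.73 = £35,003.49.
Total = £104,075.86 + £0.00 + £35,003.49 = £139,079.35.

£139,079.35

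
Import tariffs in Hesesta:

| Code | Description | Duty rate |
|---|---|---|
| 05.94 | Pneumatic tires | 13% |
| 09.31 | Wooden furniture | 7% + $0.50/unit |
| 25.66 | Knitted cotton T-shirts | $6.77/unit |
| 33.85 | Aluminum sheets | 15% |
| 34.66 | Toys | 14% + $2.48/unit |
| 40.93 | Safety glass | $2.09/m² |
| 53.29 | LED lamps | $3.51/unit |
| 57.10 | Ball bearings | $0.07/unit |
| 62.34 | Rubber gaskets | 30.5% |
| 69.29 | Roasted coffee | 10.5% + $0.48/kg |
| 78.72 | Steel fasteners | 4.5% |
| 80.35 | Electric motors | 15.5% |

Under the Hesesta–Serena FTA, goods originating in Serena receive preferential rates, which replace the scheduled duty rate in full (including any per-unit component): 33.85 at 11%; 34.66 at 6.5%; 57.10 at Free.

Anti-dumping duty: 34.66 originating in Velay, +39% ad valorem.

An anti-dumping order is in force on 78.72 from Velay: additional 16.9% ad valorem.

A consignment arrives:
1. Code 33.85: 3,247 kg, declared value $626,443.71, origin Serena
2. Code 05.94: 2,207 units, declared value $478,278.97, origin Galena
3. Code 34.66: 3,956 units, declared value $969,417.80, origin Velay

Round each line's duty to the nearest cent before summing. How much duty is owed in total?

Line 1 (33.85, Serena, 3,247 kg, $626,443.71):
Base rate for 33.85 is 15%.
Origin Serena qualifies under the Hesesta–Serena agreement and 33.85 is covered: preferential rate 11% applies instead.
Duty = $626,443.71 × 11% = $68,908.81.
Line 2 (05.94, Galena, 2,207 units, $478,278.97):
Base rate for 05.94 is 13%.
Duty = $478,278.97 × 13% = $62,176.27.
Line 3 (34.66, Velay, 3,956 units, $969,417.80):
Base rate for 34.66 is 14% + $2.48/unit.
34.66 has an FTA preferential rate, but origin Velay is not Serena; base rate stands.
Additional duty on 34.66 from Velay: +39%. Applied ad valorem rate: 14% + 39% = 53%.
Duty = $969,417.80 × 53% + 3,956 × $2.48 = $523,602.31.
Total = $68,908.81 + $62,176.27 + $523,602.31 = $654,687.39.

$654,687.39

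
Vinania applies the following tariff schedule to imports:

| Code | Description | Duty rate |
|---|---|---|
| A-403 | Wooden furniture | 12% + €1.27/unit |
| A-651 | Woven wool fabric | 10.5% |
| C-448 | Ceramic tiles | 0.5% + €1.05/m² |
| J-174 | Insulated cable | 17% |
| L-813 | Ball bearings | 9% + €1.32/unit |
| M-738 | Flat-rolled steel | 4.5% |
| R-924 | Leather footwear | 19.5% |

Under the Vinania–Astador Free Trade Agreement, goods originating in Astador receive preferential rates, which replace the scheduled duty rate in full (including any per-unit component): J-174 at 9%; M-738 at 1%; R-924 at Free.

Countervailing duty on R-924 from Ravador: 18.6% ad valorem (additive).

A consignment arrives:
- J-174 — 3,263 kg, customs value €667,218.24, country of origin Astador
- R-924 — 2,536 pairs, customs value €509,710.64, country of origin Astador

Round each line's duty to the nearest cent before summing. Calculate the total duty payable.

Line 1 (J-174, Astador, 3,263 kg, €667,218.24):
Base rate for J-174 is 17%.
Origin Astador qualifies under the Vinania–Astador agreement and J-174 is covered: preferential rate 9% applies instead.
Duty = €667,218.24 × 9% = €60,049.64.
Line 2 (R-924, Astador, 2,536 pairs, €509,710.64):
Base rate for R-924 is 19.5%.
Origin Astador qualifies under the Vinania–Astador agreement and R-924 is covered: preferential rate Free applies instead.
The additional-duty order on R-924 targets Ravador, not Astador; it does not apply.
Duty = €509,710.64 × 0% = €0.00.
Total = €60,049.64 + €0.00 = €60,049.64.

€60,049.64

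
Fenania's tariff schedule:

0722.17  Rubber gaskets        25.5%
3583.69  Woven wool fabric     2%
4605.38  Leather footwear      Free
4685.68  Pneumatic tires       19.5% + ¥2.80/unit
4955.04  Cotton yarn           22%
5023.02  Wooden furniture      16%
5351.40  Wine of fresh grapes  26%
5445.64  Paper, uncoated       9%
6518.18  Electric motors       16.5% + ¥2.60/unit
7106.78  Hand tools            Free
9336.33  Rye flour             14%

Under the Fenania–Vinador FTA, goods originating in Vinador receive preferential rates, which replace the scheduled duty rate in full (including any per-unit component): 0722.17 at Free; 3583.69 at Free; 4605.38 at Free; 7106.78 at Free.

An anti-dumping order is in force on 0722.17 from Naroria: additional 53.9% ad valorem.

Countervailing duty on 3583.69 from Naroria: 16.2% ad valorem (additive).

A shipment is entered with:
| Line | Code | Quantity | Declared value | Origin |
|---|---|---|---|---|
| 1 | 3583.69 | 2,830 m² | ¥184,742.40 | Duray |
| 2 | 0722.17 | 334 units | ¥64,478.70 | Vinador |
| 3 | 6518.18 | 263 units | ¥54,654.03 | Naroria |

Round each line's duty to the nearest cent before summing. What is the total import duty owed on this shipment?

¥13,396.56

Line 1 (3583.69, Duray, 2,830 m², ¥184,742.40):
Base rate for 3583.69 is 2%.
3583.69 has an FTA preferential rate, but origin Duray is not Vinador; base rate stands.
The additional-duty order on 3583.69 targets Naroria, not Duray; it does not apply.
Duty = ¥184,742.40 × 2% = ¥3,694.85.
Line 2 (0722.17, Vinador, 334 units, ¥64,478.70):
Base rate for 0722.17 is 25.5%.
Origin Vinador qualifies under the Fenania–Vinador agreement and 0722.17 is covered: preferential rate Free applies instead.
The additional-duty order on 0722.17 targets Naroria, not Vinador; it does not apply.
Duty = ¥64,478.70 × 0% = ¥0.00.
Line 3 (6518.18, Naroria, 263 units, ¥54,654.03):
Base rate for 6518.18 is 16.5% + ¥2.60/unit.
Duty = ¥54,654.03 × 16.5% + 263 × ¥2.60 = ¥9,701.71.
Total = ¥3,694.85 + ¥0.00 + ¥9,701.71 = ¥13,396.56.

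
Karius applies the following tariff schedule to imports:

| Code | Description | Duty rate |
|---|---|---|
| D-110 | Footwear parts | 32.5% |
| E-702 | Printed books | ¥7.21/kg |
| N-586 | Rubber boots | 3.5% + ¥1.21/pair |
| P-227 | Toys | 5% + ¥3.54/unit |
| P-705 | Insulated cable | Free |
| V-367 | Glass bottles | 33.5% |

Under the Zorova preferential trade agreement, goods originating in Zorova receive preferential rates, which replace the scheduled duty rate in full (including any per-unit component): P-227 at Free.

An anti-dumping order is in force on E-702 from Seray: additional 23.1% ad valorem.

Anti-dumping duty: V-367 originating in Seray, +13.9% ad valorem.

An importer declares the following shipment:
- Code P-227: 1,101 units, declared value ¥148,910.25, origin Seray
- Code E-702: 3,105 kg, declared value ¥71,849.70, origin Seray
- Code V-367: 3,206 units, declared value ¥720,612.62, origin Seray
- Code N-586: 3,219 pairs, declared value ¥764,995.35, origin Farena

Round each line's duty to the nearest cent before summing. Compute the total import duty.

¥422,567.59

Line 1 (P-227, Seray, 1,101 units, ¥148,910.25):
Base rate for P-227 is 5% + ¥3.54/unit.
P-227 has an FTA preferential rate, but origin Seray is not Zorova; base rate stands.
Duty = ¥148,910.25 × 5% + 1,101 × ¥3.54 = ¥11,343.05.
Line 2 (E-702, Seray, 3,105 kg, ¥71,849.70):
Base rate for E-702 is ¥7.21/kg.
Additional duty on E-702 from Seray: +23.1% ad valorem. Applied ad valorem rate = 23.1%.
Duty = ¥71,849.70 × 23.1% + 3,105 × ¥7.21 = ¥38,984.33.
Line 3 (V-367, Seray, 3,206 units, ¥720,612.62):
Base rate for V-367 is 33.5%.
Additional duty on V-367 from Seray: +13.9%. Applied ad valorem rate: 33.5% + 13.9% = 47.4%.
Duty = ¥720,612.62 × 47.4% = ¥341,570.38.
Line 4 (N-586, Farena, 3,219 pairs, ¥764,995.35):
Base rate for N-586 is 3.5% + ¥1.21/pair.
Duty = ¥764,995.35 × 3.5% + 3,219 × ¥1.21 = ¥30,669.83.
Total = ¥11,343.05 + ¥38,984.33 + ¥341,570.38 + ¥30,669.83 = ¥422,567.59.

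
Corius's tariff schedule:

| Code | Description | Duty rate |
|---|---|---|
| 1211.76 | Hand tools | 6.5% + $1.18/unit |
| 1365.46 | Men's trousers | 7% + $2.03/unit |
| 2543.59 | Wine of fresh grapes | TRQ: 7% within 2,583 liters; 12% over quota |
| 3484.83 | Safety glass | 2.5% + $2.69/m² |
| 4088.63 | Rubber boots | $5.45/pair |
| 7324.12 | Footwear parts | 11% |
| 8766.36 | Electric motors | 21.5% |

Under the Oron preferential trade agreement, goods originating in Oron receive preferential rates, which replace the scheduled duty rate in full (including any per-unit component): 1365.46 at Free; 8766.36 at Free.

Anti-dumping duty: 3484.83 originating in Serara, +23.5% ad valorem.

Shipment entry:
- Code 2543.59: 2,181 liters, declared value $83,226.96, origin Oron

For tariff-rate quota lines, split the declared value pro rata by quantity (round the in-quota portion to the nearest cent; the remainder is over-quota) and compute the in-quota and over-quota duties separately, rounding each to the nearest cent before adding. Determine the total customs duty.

$5,825.89

Line 1 (2543.59, Oron, 2,181 liters, $83,226.96):
Code 2543.59 is under a tariff-rate quota (threshold 2,583 liters). Quantity 2,181 liters is within the quota, so the in-quota rate 7% applies to the full value.
Duty = $83,226.96 × 7% = $5,825.89.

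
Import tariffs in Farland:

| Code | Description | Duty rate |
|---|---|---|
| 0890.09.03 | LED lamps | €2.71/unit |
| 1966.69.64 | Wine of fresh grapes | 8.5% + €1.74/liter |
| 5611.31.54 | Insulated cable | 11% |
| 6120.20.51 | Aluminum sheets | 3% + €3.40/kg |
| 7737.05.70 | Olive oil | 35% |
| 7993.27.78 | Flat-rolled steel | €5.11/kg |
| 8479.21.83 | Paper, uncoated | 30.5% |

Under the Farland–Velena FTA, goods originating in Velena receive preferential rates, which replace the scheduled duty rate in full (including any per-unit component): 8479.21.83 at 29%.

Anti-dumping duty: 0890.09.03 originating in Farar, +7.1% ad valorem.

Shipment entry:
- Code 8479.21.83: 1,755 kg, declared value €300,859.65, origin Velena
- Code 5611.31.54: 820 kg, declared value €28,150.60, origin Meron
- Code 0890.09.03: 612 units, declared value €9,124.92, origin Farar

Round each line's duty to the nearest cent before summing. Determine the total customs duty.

€92,652.26

Line 1 (8479.21.83, Velena, 1,755 kg, €300,859.65):
Base rate for 8479.21.83 is 30.5%.
Origin Velena qualifies under the Farland–Velena agreement and 8479.21.83 is covered: preferential rate 29% applies instead.
Duty = €300,859.65 × 29% = €87,249.30.
Line 2 (5611.31.54, Meron, 820 kg, €28,150.60):
Base rate for 5611.31.54 is 11%.
Duty = €28,150.60 × 11% = €3,096.57.
Line 3 (0890.09.03, Farar, 612 units, €9,124.92):
Base rate for 0890.09.03 is €2.71/unit.
Additional duty on 0890.09.03 from Farar: +7.1% ad valorem. Applied ad valorem rate = 7.1%.
Duty = €9,124.92 × 7.1% + 612 × €2.71 = €2,306.39.
Total = €87,249.30 + €3,096.57 + €2,306.39 = €92,652.26.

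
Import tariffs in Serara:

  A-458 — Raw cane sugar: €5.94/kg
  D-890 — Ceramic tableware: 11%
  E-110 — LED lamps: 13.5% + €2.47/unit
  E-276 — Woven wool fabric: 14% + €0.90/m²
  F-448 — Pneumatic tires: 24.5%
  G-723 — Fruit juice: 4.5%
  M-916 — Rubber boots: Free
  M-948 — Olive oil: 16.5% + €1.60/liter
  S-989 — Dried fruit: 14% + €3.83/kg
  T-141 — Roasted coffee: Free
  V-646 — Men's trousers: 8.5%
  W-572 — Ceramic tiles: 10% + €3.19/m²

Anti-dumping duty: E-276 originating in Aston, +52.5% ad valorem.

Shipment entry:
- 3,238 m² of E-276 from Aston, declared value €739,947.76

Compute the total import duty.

Line 1 (E-276, Aston, 3,238 m², €739,947.76):
Base rate for E-276 is 14% + €0.90/m².
Additional duty on E-276 from Aston: +52.5%. Applied ad valorem rate: 14% + 52.5% = 66.5%.
Duty = €739,947.76 × 66.5% + 3,238 × €0.90 = €494,979.46.

€494,979.46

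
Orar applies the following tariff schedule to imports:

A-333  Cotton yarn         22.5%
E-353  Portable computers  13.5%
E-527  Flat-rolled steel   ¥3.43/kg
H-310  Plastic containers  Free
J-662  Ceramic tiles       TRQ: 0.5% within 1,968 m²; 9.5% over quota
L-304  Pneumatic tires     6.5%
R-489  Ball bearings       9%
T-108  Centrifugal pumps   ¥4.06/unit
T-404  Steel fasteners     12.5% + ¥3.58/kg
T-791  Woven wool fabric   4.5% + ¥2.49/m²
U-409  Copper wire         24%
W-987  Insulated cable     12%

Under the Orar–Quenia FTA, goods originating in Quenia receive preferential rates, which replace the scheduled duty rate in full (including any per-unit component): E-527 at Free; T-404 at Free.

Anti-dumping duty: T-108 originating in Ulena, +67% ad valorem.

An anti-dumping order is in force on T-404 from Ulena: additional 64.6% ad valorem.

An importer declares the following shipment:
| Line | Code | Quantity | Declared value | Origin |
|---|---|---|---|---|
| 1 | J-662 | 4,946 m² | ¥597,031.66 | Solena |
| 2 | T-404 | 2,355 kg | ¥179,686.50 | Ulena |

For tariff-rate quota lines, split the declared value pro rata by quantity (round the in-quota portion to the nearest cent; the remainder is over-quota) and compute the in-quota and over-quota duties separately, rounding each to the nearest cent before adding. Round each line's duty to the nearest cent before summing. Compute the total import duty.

Line 1 (J-662, Solena, 4,946 m², ¥597,031.66):
Code J-662 is under a tariff-rate quota (threshold 1,968 m²). In-quota: 1,968 m² at 0.5%; over-quota: 2,978 m² at 9.5%.
Pro-rata value split: in-quota = ¥597,031.66 × 1,968/4,946 = ¥237,557.28; over-quota = ¥597,031.66 − ¥237,557.28 = ¥359,474.38.
In-quota duty = ¥237,557.28 × 0.5% = ¥1,187.79. Over-quota duty = ¥359,474.38 × 9.5% = ¥34,150.07.
Line duty = ¥1,187.79 + ¥34,150.07 = ¥35,337.86.
Line 2 (T-404, Ulena, 2,355 kg, ¥179,686.50):
Base rate for T-404 is 12.5% + ¥3.58/kg.
T-404 has an FTA preferential rate, but origin Ulena is not Quenia; base rate stands.
Additional duty on T-404 from Ulena: +64.6%. Applied ad valorem rate: 12.5% + 64.6% = 77.1%.
Duty = ¥179,686.50 × 77.1% + 2,355 × ¥3.58 = ¥146,969.19.
Total = ¥35,337.86 + ¥146,969.19 = ¥182,307.05.

¥182,307.05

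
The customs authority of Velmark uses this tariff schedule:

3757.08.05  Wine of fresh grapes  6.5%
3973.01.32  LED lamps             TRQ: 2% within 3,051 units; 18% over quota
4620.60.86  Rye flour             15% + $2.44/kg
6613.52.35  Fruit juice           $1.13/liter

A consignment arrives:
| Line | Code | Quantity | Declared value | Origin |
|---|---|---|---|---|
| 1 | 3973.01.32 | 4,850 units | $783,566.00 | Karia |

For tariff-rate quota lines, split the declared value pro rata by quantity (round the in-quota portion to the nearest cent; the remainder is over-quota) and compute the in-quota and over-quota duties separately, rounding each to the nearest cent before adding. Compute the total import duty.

Line 1 (3973.01.32, Karia, 4,850 units, $783,566.00):
Code 3973.01.32 is under a tariff-rate quota (threshold 3,051 units). In-quota: 3,051 units at 2%; over-quota: 1,799 units at 18%.
Pro-rata value split: in-quota = $783,566.00 × 3,051/4,850 = $492,919.56; over-quota = $783,566.00 − $492,919.56 = $290,646.44.
In-quota duty = $492,919.56 × 2% = $9,858.39. Over-quota duty = $290,646.44 × 18% = $52,316.36.
Line duty = $9,858.39 + $52,316.36 = $62,174.75.

$62,174.75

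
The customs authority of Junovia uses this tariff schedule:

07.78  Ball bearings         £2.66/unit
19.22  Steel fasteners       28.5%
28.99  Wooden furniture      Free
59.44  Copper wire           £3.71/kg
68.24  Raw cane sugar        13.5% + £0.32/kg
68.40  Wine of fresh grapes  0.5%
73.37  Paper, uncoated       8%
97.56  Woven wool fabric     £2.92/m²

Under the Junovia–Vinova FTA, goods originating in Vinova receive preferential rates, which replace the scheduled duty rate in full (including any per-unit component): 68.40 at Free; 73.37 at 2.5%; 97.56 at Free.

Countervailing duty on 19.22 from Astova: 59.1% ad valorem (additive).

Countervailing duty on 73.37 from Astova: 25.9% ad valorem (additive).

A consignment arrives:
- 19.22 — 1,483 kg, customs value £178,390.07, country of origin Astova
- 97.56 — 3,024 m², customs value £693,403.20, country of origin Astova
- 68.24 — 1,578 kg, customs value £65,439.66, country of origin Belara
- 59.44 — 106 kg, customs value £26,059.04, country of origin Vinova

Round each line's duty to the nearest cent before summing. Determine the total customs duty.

Line 1 (19.22, Astova, 1,483 kg, £178,390.07):
Base rate for 19.22 is 28.5%.
Additional duty on 19.22 from Astova: +59.1%. Applied ad valorem rate: 28.5% + 59.1% = 87.6%.
Duty = £178,390.07 × 87.6% = £156,269.70.
Line 2 (97.56, Astova, 3,024 m², £693,403.20):
Base rate for 97.56 is £2.92/m².
97.56 has an FTA preferential rate, but origin Astova is not Vinova; base rate stands.
Duty = 3,024 × £2.92 = £8,830.08.
Line 3 (68.24, Belara, 1,578 kg, £65,439.66):
Base rate for 68.24 is 13.5% + £0.32/kg.
Duty = £65,439.66 × 13.5% + 1,578 × £0.32 = £9,339.31.
Line 4 (59.44, Vinova, 106 kg, £26,059.04):
Base rate for 59.44 is £3.71/kg.
Origin Vinova is the FTA partner but 59.44 is not on the preference list; base rate stands.
Duty = 106 × £3.71 = £393.26.
Total = £156,269.70 + £8,830.08 + £9,339.31 + £393.26 = £174,832.35.

£174,832.35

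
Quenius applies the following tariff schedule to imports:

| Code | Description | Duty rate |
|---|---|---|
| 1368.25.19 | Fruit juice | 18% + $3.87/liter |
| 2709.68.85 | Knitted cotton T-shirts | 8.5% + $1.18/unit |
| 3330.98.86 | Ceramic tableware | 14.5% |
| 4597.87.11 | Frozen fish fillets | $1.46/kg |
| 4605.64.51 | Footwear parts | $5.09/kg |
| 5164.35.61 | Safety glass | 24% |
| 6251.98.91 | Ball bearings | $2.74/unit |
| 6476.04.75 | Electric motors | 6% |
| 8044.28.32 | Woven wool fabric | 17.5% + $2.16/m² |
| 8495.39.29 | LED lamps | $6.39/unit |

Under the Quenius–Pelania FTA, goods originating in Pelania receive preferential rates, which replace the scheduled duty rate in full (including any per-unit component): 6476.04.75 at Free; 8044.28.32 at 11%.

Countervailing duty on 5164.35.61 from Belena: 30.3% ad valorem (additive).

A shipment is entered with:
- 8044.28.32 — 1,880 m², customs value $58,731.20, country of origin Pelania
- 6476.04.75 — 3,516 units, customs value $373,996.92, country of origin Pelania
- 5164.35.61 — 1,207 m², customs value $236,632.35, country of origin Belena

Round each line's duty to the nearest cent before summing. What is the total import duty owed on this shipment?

$134,951.80

Line 1 (8044.28.32, Pelania, 1,880 m², $58,731.20):
Base rate for 8044.28.32 is 17.5% + $2.16/m².
Origin Pelania qualifies under the Quenius–Pelania agreement and 8044.28.32 is covered: preferential rate 11% applies instead.
Duty = $58,731.20 × 11% = $6,460.43.
Line 2 (6476.04.75, Pelania, 3,516 units, $373,996.92):
Base rate for 6476.04.75 is 6%.
Origin Pelania qualifies under the Quenius–Pelania agreement and 6476.04.75 is covered: preferential rate Free applies instead.
Duty = $373,996.92 × 0% = $0.00.
Line 3 (5164.35.61, Belena, 1,207 m², $236,632.35):
Base rate for 5164.35.61 is 24%.
Additional duty on 5164.35.61 from Belena: +30.3%. Applied ad valorem rate: 24% + 30.3% = 54.3%.
Duty = $236,632.35 × 54.3% = $128,491.37.
Total = $6,460.43 + $0.00 + $128,491.37 = $134,951.80.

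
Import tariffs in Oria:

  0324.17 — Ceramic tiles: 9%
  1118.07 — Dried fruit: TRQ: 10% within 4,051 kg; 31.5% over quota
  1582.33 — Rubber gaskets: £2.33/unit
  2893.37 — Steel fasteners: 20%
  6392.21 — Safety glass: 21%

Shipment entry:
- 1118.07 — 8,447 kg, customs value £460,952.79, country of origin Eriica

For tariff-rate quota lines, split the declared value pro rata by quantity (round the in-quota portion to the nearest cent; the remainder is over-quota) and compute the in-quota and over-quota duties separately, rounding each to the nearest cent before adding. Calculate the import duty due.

£97,671.57

Line 1 (1118.07, Eriica, 8,447 kg, £460,952.79):
Code 1118.07 is under a tariff-rate quota (threshold 4,051 kg). In-quota: 4,051 kg at 10%; over-quota: 4,396 kg at 31.5%.
Pro-rata value split: in-quota = £460,952.79 × 4,051/8,447 = £221,063.07; over-quota = £460,952.79 − £221,063.07 = £239,889.72.
In-quota duty = £221,063.07 × 10% = £22,106.31. Over-quota duty = £239,889.72 × 31.5% = £75,565.26.
Line duty = £22,106.31 + £75,565.26 = £97,671.57.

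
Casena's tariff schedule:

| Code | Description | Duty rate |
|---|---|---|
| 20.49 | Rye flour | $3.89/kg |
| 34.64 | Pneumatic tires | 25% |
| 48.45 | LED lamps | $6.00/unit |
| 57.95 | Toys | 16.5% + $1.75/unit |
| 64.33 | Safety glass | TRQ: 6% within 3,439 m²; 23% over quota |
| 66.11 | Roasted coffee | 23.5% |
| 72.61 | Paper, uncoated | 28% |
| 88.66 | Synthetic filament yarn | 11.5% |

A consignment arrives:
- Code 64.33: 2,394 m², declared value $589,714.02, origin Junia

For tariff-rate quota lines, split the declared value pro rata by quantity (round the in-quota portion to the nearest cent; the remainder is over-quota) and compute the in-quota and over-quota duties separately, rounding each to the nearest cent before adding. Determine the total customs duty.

$35,382.84

Line 1 (64.33, Junia, 2,394 m², $589,714.02):
Code 64.33 is under a tariff-rate quota (threshold 3,439 m²). Quantity 2,394 m² is within the quota, so the in-quota rate 6% applies to the full value.
Duty = $589,714.02 × 6% = $35,382.84.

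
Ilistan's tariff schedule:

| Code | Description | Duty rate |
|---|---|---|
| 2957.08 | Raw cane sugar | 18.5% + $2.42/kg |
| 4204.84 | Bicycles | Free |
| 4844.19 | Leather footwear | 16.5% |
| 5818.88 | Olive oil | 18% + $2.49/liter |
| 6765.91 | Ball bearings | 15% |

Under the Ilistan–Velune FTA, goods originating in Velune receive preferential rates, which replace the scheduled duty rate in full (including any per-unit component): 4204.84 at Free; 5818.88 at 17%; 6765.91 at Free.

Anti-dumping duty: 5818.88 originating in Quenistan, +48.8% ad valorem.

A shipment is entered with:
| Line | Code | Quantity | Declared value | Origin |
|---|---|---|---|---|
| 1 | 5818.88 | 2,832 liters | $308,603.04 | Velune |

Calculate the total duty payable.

Line 1 (5818.88, Velune, 2,832 liters, $308,603.04):
Base rate for 5818.88 is 18% + $2.49/liter.
Origin Velune qualifies under the Ilistan–Velune agreement and 5818.88 is covered: preferential rate 17% applies instead.
The additional-duty order on 5818.88 targets Quenistan, not Velune; it does not apply.
Duty = $308,603.04 × 17% = $52,462.52.

$52,462.52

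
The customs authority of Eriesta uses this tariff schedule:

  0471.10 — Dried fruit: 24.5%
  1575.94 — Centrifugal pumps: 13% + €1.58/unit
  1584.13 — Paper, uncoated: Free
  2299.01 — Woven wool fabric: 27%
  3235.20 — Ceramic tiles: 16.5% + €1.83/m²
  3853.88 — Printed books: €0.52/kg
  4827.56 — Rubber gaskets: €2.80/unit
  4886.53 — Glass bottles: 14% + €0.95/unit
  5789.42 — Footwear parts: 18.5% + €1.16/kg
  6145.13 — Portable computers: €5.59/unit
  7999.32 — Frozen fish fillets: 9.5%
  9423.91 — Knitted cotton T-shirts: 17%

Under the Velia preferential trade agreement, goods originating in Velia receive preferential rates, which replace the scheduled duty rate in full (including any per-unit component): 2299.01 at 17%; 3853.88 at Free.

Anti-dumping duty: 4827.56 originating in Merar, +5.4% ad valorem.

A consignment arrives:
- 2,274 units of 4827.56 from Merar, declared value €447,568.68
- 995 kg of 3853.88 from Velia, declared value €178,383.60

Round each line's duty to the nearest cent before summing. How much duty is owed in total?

€30,535.91

Line 1 (4827.56, Merar, 2,274 units, €447,568.68):
Base rate for 4827.56 is €2.80/unit.
Additional duty on 4827.56 from Merar: +5.4% ad valorem. Applied ad valorem rate = 5.4%.
Duty = €447,568.68 × 5.4% + 2,274 × €2.80 = €30,535.91.
Line 2 (3853.88, Velia, 995 kg, €178,383.60):
Base rate for 3853.88 is €0.52/kg.
Origin Velia qualifies under the Eriesta–Velia agreement and 3853.88 is covered: preferential rate Free applies instead.
Duty = €178,383.60 × 0% = €0.00.
Total = €30,535.91 + €0.00 = €30,535.91.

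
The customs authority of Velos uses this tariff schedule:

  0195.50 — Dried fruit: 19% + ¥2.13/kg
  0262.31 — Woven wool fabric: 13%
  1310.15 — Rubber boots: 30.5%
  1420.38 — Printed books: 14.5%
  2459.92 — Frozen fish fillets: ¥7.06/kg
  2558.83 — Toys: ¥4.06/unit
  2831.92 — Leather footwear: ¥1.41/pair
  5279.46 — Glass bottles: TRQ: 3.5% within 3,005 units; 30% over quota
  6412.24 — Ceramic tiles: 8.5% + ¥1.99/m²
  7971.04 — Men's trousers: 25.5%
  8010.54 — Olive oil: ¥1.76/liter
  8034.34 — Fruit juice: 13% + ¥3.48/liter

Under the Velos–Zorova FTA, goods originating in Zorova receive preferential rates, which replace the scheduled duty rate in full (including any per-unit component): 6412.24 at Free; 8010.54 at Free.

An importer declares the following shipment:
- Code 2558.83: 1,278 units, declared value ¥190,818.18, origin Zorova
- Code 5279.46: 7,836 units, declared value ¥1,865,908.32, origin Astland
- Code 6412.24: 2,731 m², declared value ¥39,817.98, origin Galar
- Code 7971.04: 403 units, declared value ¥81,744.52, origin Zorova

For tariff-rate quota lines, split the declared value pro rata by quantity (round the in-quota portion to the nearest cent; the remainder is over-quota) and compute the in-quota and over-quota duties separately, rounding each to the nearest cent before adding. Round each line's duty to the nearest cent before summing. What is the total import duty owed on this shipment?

Line 1 (2558.83, Zorova, 1,278 units, ¥190,818.18):
Base rate for 2558.83 is ¥4.06/unit.
Origin Zorova is the FTA partner but 2558.83 is not on the preference list; base rate stands.
Duty = 1,278 × ¥4.06 = ¥5,188.68.
Line 2 (5279.46, Astland, 7,836 units, ¥1,865,908.32):
Code 5279.46 is under a tariff-rate quota (threshold 3,005 units). In-quota: 3,005 units at 3.5%; over-quota: 4,831 units at 30%.
Pro-rata value split: in-quota = ¥1,865,908.32 × 3,005/7,836 = ¥715,550.60; over-quota = ¥1,865,908.32 − ¥715,550.60 = ¥1,150,357.72.
In-quota duty = ¥715,550.60 × 3.5% = ¥25,044.27. Over-quota duty = ¥1,150,357.72 × 30% = ¥345,107.32.
Line duty = ¥25,044.27 + ¥345,107.32 = ¥370,151.59.
Line 3 (6412.24, Galar, 2,731 m², ¥39,817.98):
Base rate for 6412.24 is 8.5% + ¥1.99/m².
6412.24 has an FTA preferential rate, but origin Galar is not Zorova; base rate stands.
Duty = ¥39,817.98 × 8.5% + 2,731 × ¥1.99 = ¥8,819.22.
Line 4 (7971.04, Zorova, 403 units, ¥81,744.52):
Base rate for 7971.04 is 25.5%.
Origin Zorova is the FTA partner but 7971.04 is not on the preference list; base rate stands.
Duty = ¥81,744.52 × 25.5% = ¥20,844.85.
Total = ¥5,188.68 + ¥370,151.59 + ¥8,819.22 + ¥20,844.85 = ¥405,004.34.

¥405,004.34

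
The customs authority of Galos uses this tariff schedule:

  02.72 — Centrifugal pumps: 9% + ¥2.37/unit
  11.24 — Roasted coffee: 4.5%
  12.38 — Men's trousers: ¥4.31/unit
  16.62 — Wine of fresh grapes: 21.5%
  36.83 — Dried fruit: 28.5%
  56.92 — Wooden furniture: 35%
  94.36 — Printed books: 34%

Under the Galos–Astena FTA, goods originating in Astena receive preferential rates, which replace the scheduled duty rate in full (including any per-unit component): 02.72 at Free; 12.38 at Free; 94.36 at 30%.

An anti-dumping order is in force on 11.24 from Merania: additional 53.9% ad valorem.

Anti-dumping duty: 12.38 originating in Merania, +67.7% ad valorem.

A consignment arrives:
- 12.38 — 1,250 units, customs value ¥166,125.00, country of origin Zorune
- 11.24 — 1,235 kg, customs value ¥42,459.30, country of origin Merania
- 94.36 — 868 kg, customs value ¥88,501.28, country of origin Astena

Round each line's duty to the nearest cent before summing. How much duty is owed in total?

¥56,734.11

Line 1 (12.38, Zorune, 1,250 units, ¥166,125.00):
Base rate for 12.38 is ¥4.31/unit.
12.38 has an FTA preferential rate, but origin Zorune is not Astena; base rate stands.
The additional-duty order on 12.38 targets Merania, not Zorune; it does not apply.
Duty = 1,250 × ¥4.31 = ¥5,387.50.
Line 2 (11.24, Merania, 1,235 kg, ¥42,459.30):
Base rate for 11.24 is 4.5%.
Additional duty on 11.24 from Merania: +53.9%. Applied ad valorem rate: 4.5% + 53.9% = 58.4%.
Duty = ¥42,459.30 × 58.4% = ¥24,796.23.
Line 3 (94.36, Astena, 868 kg, ¥88,501.28):
Base rate for 94.36 is 34%.
Origin Astena qualifies under the Galos–Astena agreement and 94.36 is covered: preferential rate 30% applies instead.
Duty = ¥88,501.28 × 30% = ¥26,550.38.
Total = ¥5,387.50 + ¥24,796.23 + ¥26,550.38 = ¥56,734.11.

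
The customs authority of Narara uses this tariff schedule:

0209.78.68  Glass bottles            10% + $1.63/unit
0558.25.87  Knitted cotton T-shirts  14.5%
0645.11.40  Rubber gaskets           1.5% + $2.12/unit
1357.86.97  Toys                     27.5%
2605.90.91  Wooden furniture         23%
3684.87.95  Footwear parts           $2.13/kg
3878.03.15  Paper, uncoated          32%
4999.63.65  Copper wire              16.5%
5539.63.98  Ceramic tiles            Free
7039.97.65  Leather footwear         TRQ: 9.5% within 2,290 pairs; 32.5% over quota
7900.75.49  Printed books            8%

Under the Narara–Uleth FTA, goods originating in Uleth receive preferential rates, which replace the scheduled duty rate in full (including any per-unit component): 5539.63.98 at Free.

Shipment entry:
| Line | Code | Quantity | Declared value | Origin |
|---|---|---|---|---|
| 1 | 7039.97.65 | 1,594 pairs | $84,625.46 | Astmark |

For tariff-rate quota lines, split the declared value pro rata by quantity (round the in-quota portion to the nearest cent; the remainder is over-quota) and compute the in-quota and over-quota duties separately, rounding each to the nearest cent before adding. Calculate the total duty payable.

Line 1 (7039.97.65, Astmark, 1,594 pairs, $84,625.46):
Code 7039.97.65 is under a tariff-rate quota (threshold 2,290 pairs). Quantity 1,594 pairs is within the quota, so the in-quota rate 9.5% applies to the full value.
Duty = $84,625.46 × 9.5% = $8,039.42.

$8,039.42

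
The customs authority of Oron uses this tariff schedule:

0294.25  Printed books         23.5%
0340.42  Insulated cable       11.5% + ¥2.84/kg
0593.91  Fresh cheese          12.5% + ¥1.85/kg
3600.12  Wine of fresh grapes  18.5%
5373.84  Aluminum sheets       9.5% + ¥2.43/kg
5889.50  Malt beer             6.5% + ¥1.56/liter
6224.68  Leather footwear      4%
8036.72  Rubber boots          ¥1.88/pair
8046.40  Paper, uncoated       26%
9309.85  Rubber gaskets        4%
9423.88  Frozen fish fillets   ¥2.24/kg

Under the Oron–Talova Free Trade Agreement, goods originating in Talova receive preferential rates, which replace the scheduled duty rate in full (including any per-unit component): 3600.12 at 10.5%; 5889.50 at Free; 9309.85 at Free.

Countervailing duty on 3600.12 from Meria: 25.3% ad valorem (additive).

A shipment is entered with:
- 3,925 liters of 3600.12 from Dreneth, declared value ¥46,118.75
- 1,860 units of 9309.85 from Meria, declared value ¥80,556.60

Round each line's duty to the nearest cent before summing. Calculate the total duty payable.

Line 1 (3600.12, Dreneth, 3,925 liters, ¥46,118.75):
Base rate for 3600.12 is 18.5%.
3600.12 has an FTA preferential rate, but origin Dreneth is not Talova; base rate stands.
The additional-duty order on 3600.12 targets Meria, not Dreneth; it does not apply.
Duty = ¥46,118.75 × 18.5% = ¥8,531.97.
Line 2 (9309.85, Meria, 1,860 units, ¥80,556.60):
Base rate for 9309.85 is 4%.
9309.85 has an FTA preferential rate, but origin Meria is not Talova; base rate stands.
Duty = ¥80,556.60 × 4% = ¥3,222.26.
Total = ¥8,531.97 + ¥3,222.26 = ¥11,754.23.

¥11,754.23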